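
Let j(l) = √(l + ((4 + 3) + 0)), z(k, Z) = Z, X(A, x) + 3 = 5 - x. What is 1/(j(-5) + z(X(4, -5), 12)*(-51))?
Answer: -306/187271 - √2/374542 ≈ -0.0016378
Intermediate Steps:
X(A, x) = 2 - x (X(A, x) = -3 + (5 - x) = 2 - x)
j(l) = √(7 + l) (j(l) = √(l + (7 + 0)) = √(l + 7) = √(7 + l))
1/(j(-5) + z(X(4, -5), 12)*(-51)) = 1/(√(7 - 5) + 12*(-51)) = 1/(√2 - 612) = 1/(-612 + √2)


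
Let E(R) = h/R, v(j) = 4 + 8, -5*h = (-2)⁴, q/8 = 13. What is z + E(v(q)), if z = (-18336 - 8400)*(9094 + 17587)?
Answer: -10700148244/15 ≈ -7.1334e+8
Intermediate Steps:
q = 104 (q = 8*13 = 104)
h = -16/5 (h = -⅕*(-2)⁴ = -⅕*16 = -16/5 ≈ -3.2000)
v(j) = 12
E(R) = -16/(5*R)
z = -713343216 (z = -26736*26681 = -713343216)
z + E(v(q)) = -713343216 - 16/5/12 = -713343216 - 16/5*1/12 = -713343216 - 4/15 = -10700148244/15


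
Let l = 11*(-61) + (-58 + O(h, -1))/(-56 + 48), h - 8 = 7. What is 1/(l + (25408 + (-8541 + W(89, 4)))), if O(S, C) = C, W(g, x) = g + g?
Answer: 8/131051 ≈ 6.1045e-5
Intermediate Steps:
h = 15 (h = 8 + 7 = 15)
W(g, x) = 2*g
l = -5309/8 (l = 11*(-61) + (-58 - 1)/(-56 + 48) = -671 - 59/(-8) = -671 - 59*(-⅛) = -671 + 59/8 = -5309/8 ≈ -663.63)
1/(l + (25408 + (-8541 + W(89, 4)))) = 1/(-5309/8 + (25408 + (-8541 + 2*89))) = 1/(-5309/8 + (25408 + (-8541 + 178))) = 1/(-5309/8 + (25408 - 8363)) = 1/(-5309/8 + 17045) = 1/(131051/8) = 8/131051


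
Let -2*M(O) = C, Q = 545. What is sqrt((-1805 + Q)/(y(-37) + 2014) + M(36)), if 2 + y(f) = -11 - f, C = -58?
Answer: sqrt(29470499)/1019 ≈ 5.3275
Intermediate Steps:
M(O) = 29 (M(O) = -1/2*(-58) = 29)
y(f) = -13 - f (y(f) = -2 + (-11 - f) = -13 - f)
sqrt((-1805 + Q)/(y(-37) + 2014) + M(36)) = sqrt((-1805 + 545)/((-13 - 1*(-37)) + 2014) + 29) = sqrt(-1260/((-13 + 37) + 2014) + 29) = sqrt(-1260/(24 + 2014) + 29) = sqrt(-1260/2038 + 29) = sqrt(-1260*1/2038 + 29) = sqrt(-630/1019 + 29) = sqrt(28921/1019) = sqrt(29470499)/1019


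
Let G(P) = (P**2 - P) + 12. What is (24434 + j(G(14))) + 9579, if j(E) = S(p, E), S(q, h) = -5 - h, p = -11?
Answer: 33814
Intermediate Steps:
G(P) = 12 + P**2 - P
j(E) = -5 - E
(24434 + j(G(14))) + 9579 = (24434 + (-5 - (12 + 14**2 - 1*14))) + 9579 = (24434 + (-5 - (12 + 196 - 14))) + 9579 = (24434 + (-5 - 1*194)) + 9579 = (24434 + (-5 - 194)) + 9579 = (24434 - 199) + 9579 = 24235 + 9579 = 33814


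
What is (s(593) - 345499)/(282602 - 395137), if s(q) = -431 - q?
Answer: 346523/112535 ≈ 3.0792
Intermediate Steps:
(s(593) - 345499)/(282602 - 395137) = ((-431 - 1*593) - 345499)/(282602 - 395137) = ((-431 - 593) - 345499)/(-112535) = (-1024 - 345499)*(-1/112535) = -346523*(-1/112535) = 346523/112535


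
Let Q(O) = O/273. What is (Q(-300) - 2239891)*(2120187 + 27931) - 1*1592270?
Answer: -62550203663704/13 ≈ -4.8116e+12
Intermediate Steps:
Q(O) = O/273 (Q(O) = O*(1/273) = O/273)
(Q(-300) - 2239891)*(2120187 + 27931) - 1*1592270 = ((1/273)*(-300) - 2239891)*(2120187 + 27931) - 1*1592270 = (-100/91 - 2239891)*2148118 - 1592270 = -203830181/91*2148118 - 1592270 = -62550182964194/13 - 1592270 = -62550203663704/13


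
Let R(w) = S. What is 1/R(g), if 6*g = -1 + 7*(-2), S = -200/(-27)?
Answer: 27/200 ≈ 0.13500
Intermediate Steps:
S = 200/27 (S = -200*(-1/27) = 200/27 ≈ 7.4074)
g = -5/2 (g = (-1 + 7*(-2))/6 = (-1 - 14)/6 = (⅙)*(-15) = -5/2 ≈ -2.5000)
R(w) = 200/27
1/R(g) = 1/(200/27) = 27/200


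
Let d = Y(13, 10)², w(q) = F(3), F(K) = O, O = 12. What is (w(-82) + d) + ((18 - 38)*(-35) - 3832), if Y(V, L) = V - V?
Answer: -3120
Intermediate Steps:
Y(V, L) = 0
F(K) = 12
w(q) = 12
d = 0 (d = 0² = 0)
(w(-82) + d) + ((18 - 38)*(-35) - 3832) = (12 + 0) + ((18 - 38)*(-35) - 3832) = 12 + (-20*(-35) - 3832) = 12 + (700 - 3832) = 12 - 3132 = -3120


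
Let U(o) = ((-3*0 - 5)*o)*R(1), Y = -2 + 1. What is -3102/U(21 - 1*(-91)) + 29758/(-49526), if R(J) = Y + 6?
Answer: 17576813/34668200 ≈ 0.50700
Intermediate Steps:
Y = -1
R(J) = 5 (R(J) = -1 + 6 = 5)
U(o) = -25*o (U(o) = ((-3*0 - 5)*o)*5 = ((0 - 5)*o)*5 = -5*o*5 = -25*o)
-3102/U(21 - 1*(-91)) + 29758/(-49526) = -3102*(-1/(25*(21 - 1*(-91)))) + 29758/(-49526) = -3102*(-1/(25*(21 + 91))) + 29758*(-1/49526) = -3102/((-25*112)) - 14879/24763 = -3102/(-2800) - 14879/24763 = -3102*(-1/2800) - 14879/24763 = 1551/1400 - 14879/24763 = 17576813/34668200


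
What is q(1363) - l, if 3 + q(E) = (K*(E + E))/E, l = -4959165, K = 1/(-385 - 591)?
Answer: 2420071055/488 ≈ 4.9592e+6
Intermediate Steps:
K = -1/976 (K = 1/(-976) = -1/976 ≈ -0.0010246)
q(E) = -1465/488 (q(E) = -3 + (-(E + E)/976)/E = -3 + (-E/488)/E = -3 - 1/488 = -1465/488)
q(1363) - l = -1465/488 - 1*(-4959165) = -1465/488 + 4959165 = 2420071055/488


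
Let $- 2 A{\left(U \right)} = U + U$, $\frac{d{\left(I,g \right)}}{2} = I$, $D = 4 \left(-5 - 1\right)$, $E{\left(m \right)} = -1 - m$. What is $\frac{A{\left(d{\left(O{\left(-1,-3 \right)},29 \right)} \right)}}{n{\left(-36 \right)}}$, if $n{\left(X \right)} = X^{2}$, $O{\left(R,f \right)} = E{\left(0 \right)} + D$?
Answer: $\frac{25}{648} \approx 0.03858$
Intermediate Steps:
$D = -24$ ($D = 4 \left(-6\right) = -24$)
$O{\left(R,f \right)} = -25$ ($O{\left(R,f \right)} = \left(-1 - 0\right) - 24 = \left(-1 + 0\right) - 24 = -1 - 24 = -25$)
$d{\left(I,g \right)} = 2 I$
$A{\left(U \right)} = - U$ ($A{\left(U \right)} = - \frac{U + U}{2} = - \frac{2 U}{2} = - U$)
$\frac{A{\left(d{\left(O{\left(-1,-3 \right)},29 \right)} \right)}}{n{\left(-36 \right)}} = \frac{\left(-1\right) 2 \left(-25\right)}{\left(-36\right)^{2}} = \frac{\left(-1\right) \left(-50\right)}{1296} = 50 \cdot \frac{1}{1296} = \frac{25}{648}$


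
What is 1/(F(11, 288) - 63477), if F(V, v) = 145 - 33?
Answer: -1/63365 ≈ -1.5782e-5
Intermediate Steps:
F(V, v) = 112
1/(F(11, 288) - 63477) = 1/(112 - 63477) = 1/(-63365) = -1/63365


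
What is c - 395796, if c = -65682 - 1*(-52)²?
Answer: -464182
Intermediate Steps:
c = -68386 (c = -65682 - 1*2704 = -65682 - 2704 = -68386)
c - 395796 = -68386 - 395796 = -464182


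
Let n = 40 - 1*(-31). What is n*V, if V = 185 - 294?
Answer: -7739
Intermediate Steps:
n = 71 (n = 40 + 31 = 71)
V = -109
n*V = 71*(-109) = -7739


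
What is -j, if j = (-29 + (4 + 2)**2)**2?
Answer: -49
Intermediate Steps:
j = 49 (j = (-29 + 6**2)**2 = (-29 + 36)**2 = 7**2 = 49)
-j = -1*49 = -49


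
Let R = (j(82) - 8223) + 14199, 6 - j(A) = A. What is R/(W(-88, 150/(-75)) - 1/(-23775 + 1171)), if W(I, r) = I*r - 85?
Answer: 26672720/411393 ≈ 64.835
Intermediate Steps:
W(I, r) = -85 + I*r
j(A) = 6 - A
R = 5900 (R = ((6 - 1*82) - 8223) + 14199 = ((6 - 82) - 8223) + 14199 = (-76 - 8223) + 14199 = -8299 + 14199 = 5900)
R/(W(-88, 150/(-75)) - 1/(-23775 + 1171)) = 5900/((-85 - 13200/(-75)) - 1/(-23775 + 1171)) = 5900/((-85 - 13200*(-1)/75) - 1/(-22604)) = 5900/((-85 - 88*(-2)) - 1*(-1/22604)) = 5900/((-85 + 176) + 1/22604) = 5900/(91 + 1/22604) = 5900/(2056965/22604) = 5900*(22604/2056965) = 26672720/411393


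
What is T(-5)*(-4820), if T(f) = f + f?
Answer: 48200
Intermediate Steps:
T(f) = 2*f
T(-5)*(-4820) = (2*(-5))*(-4820) = -10*(-4820) = 48200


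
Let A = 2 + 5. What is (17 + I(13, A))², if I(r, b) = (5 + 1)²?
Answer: 2809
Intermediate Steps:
A = 7
I(r, b) = 36 (I(r, b) = 6² = 36)
(17 + I(13, A))² = (17 + 36)² = 53² = 2809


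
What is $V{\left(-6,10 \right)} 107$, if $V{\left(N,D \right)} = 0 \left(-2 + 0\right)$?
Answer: $0$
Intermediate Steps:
$V{\left(N,D \right)} = 0$ ($V{\left(N,D \right)} = 0 \left(-2\right) = 0$)
$V{\left(-6,10 \right)} 107 = 0 \cdot 107 = 0$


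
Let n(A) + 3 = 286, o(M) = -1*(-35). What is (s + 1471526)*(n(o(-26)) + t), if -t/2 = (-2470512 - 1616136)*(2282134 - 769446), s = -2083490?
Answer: -7566106738033694484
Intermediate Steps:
o(M) = 35
n(A) = 283 (n(A) = -3 + 286 = 283)
t = 12363646779648 (t = -2*(-2470512 - 1616136)*(2282134 - 769446) = -(-8173296)*1512688 = -2*(-6181823389824) = 12363646779648)
(s + 1471526)*(n(o(-26)) + t) = (-2083490 + 1471526)*(283 + 12363646779648) = -611964*12363646779931 = -7566106738033694484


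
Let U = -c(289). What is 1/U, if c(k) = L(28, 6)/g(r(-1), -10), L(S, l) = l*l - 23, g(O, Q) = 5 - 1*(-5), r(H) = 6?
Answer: -10/13 ≈ -0.76923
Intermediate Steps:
g(O, Q) = 10 (g(O, Q) = 5 + 5 = 10)
L(S, l) = -23 + l² (L(S, l) = l² - 23 = -23 + l²)
c(k) = 13/10 (c(k) = (-23 + 6²)/10 = (-23 + 36)*(⅒) = 13*(⅒) = 13/10)
U = -13/10 (U = -1*13/10 = -13/10 ≈ -1.3000)
1/U = 1/(-13/10) = -10/13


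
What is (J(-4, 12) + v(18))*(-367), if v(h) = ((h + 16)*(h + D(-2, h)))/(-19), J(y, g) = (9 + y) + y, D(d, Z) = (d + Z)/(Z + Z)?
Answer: 2008591/171 ≈ 11746.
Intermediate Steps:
D(d, Z) = (Z + d)/(2*Z) (D(d, Z) = (Z + d)/((2*Z)) = (Z + d)*(1/(2*Z)) = (Z + d)/(2*Z))
J(y, g) = 9 + 2*y
v(h) = -(16 + h)*(h + (-2 + h)/(2*h))/19 (v(h) = ((h + 16)*(h + (h - 2)/(2*h)))/(-19) = ((16 + h)*(h + (-2 + h)/(2*h)))*(-1/19) = -(16 + h)*(h + (-2 + h)/(2*h))/19)
(J(-4, 12) + v(18))*(-367) = ((9 + 2*(-4)) + (1/38)*(32 - 33*18² - 14*18 - 2*18³)/18)*(-367) = ((9 - 8) + (1/38)*(1/18)*(32 - 33*324 - 252 - 2*5832))*(-367) = (1 + (1/38)*(1/18)*(32 - 10692 - 252 - 11664))*(-367) = (1 + (1/38)*(1/18)*(-22576))*(-367) = (1 - 5644/171)*(-367) = -5473/171*(-367) = 2008591/171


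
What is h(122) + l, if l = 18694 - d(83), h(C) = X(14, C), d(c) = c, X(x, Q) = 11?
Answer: 18622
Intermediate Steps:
h(C) = 11
l = 18611 (l = 18694 - 1*83 = 18694 - 83 = 18611)
h(122) + l = 11 + 18611 = 18622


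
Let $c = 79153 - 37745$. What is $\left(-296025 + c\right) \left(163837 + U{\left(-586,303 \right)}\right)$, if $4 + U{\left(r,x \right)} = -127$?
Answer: $-41682330602$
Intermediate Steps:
$U{\left(r,x \right)} = -131$ ($U{\left(r,x \right)} = -4 - 127 = -131$)
$c = 41408$
$\left(-296025 + c\right) \left(163837 + U{\left(-586,303 \right)}\right) = \left(-296025 + 41408\right) \left(163837 - 131\right) = \left(-254617\right) 163706 = -41682330602$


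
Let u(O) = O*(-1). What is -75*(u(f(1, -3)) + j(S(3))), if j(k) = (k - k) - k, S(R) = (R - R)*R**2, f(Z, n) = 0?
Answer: 0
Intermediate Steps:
u(O) = -O
S(R) = 0 (S(R) = 0*R**2 = 0)
j(k) = -k (j(k) = 0 - k = -k)
-75*(u(f(1, -3)) + j(S(3))) = -75*(-1*0 - 1*0) = -75*(0 + 0) = -75*0 = 0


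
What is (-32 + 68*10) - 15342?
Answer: -14694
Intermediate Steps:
(-32 + 68*10) - 15342 = (-32 + 680) - 15342 = 648 - 15342 = -14694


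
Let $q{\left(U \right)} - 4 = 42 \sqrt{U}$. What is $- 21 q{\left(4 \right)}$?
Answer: $-1848$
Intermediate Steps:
$q{\left(U \right)} = 4 + 42 \sqrt{U}$
$- 21 q{\left(4 \right)} = - 21 \left(4 + 42 \sqrt{4}\right) = - 21 \left(4 + 42 \cdot 2\right) = - 21 \left(4 + 84\right) = \left(-21\right) 88 = -1848$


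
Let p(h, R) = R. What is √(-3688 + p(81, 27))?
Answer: I*√3661 ≈ 60.506*I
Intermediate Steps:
√(-3688 + p(81, 27)) = √(-3688 + 27) = √(-3661) = I*√3661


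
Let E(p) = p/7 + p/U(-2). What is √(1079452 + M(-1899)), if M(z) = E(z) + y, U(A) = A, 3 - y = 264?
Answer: √211654366/14 ≈ 1039.2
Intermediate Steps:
y = -261 (y = 3 - 1*264 = 3 - 264 = -261)
E(p) = -5*p/14 (E(p) = p/7 + p/(-2) = p*(⅐) + p*(-½) = p/7 - p/2 = -5*p/14)
M(z) = -261 - 5*z/14 (M(z) = -5*z/14 - 261 = -261 - 5*z/14)
√(1079452 + M(-1899)) = √(1079452 + (-261 - 5/14*(-1899))) = √(1079452 + (-261 + 9495/14)) = √(1079452 + 5841/14) = √(15118169/14) = √211654366/14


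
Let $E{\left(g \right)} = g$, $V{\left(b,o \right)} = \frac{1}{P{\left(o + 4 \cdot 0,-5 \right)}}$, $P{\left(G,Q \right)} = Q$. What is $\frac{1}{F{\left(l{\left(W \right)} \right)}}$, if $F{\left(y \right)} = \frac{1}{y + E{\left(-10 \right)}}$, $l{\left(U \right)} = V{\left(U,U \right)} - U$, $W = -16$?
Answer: $\frac{29}{5} \approx 5.8$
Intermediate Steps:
$V{\left(b,o \right)} = - \frac{1}{5}$ ($V{\left(b,o \right)} = \frac{1}{-5} = - \frac{1}{5}$)
$l{\left(U \right)} = - \frac{1}{5} - U$
$F{\left(y \right)} = \frac{1}{-10 + y}$ ($F{\left(y \right)} = \frac{1}{y - 10} = \frac{1}{-10 + y}$)
$\frac{1}{F{\left(l{\left(W \right)} \right)}} = \frac{1}{\frac{1}{-10 - - \frac{79}{5}}} = \frac{1}{\frac{1}{-10 + \left(- \frac{1}{5} + 16\right)}} = \frac{1}{\frac{1}{-10 + \frac{79}{5}}} = \frac{1}{\frac{1}{\frac{29}{5}}} = \frac{1}{\frac{5}{29}} = \frac{29}{5}$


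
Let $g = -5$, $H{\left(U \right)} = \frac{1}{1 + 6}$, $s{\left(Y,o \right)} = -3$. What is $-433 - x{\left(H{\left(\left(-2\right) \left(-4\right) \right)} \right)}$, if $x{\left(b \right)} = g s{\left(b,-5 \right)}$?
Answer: $-448$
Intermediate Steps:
$H{\left(U \right)} = \frac{1}{7}$
$x{\left(b \right)} = 15$ ($x{\left(b \right)} = \left(-5\right) \left(-3\right) = 15$)
$-433 - x{\left(H{\left(\left(-2\right) \left(-4\right) \right)} \right)} = -433 - 15 = -448$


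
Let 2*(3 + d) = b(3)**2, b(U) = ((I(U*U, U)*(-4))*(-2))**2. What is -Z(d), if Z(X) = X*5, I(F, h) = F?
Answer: -67184625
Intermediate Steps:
b(U) = 64*U**4 (b(U) = (((U*U)*(-4))*(-2))**2 = ((U**2*(-4))*(-2))**2 = (-4*U**2*(-2))**2 = (8*U**2)**2 = 64*U**4)
d = 13436925 (d = -3 + (64*3**4)**2/2 = -3 + (64*81)**2/2 = -3 + (1/2)*5184**2 = -3 + (1/2)*26873856 = -3 + 13436928 = 13436925)
Z(X) = 5*X
-Z(d) = -5*13436925 = -1*67184625 = -67184625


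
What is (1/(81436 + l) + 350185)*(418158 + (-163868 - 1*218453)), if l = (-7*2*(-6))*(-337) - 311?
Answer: 662831158709202/52817 ≈ 1.2550e+10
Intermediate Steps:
l = -28619 (l = -14*(-6)*(-337) - 311 = 84*(-337) - 311 = -28308 - 311 = -28619)
(1/(81436 + l) + 350185)*(418158 + (-163868 - 1*218453)) = (1/(81436 - 28619) + 350185)*(418158 + (-163868 - 1*218453)) = (1/52817 + 350185)*(418158 + (-163868 - 218453)) = (1/52817 + 350185)*(418158 - 382321) = (18495721146/52817)*35837 = 662831158709202/52817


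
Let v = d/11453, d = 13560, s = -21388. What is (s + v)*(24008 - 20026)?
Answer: -975363838328/11453 ≈ -8.5162e+7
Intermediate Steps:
v = 13560/11453 ≈ 1.1840
(s + v)*(24008 - 20026) = (-21388 + 13560/11453)*(24008 - 20026) = -244943204/11453*3982 = -975363838328/11453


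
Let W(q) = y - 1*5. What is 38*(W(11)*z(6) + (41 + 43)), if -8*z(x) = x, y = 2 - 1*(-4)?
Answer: 6327/2 ≈ 3163.5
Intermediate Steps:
y = 6 (y = 2 + 4 = 6)
z(x) = -x/8
W(q) = 1 (W(q) = 6 - 1*5 = 6 - 5 = 1)
38*(W(11)*z(6) + (41 + 43)) = 38*(1*(-1/8*6) + (41 + 43)) = 38*(1*(-3/4) + 84) = 38*(-3/4 + 84) = 38*(333/4) = 6327/2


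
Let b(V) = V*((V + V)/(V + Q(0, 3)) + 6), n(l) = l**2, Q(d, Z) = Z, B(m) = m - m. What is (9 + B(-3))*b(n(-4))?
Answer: 21024/19 ≈ 1106.5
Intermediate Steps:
B(m) = 0
b(V) = V*(6 + 2*V/(3 + V)) (b(V) = V*((V + V)/(V + 3) + 6) = V*((2*V)/(3 + V) + 6) = V*(2*V/(3 + V) + 6) = V*(6 + 2*V/(3 + V)))
(9 + B(-3))*b(n(-4)) = (9 + 0)*(2*(-4)**2*(9 + 4*(-4)**2)/(3 + (-4)**2)) = 9*(2*16*(9 + 4*16)/(3 + 16)) = 9*(2*16*(9 + 64)/19) = 9*(2*16*(1/19)*73) = 9*(2336/19) = 21024/19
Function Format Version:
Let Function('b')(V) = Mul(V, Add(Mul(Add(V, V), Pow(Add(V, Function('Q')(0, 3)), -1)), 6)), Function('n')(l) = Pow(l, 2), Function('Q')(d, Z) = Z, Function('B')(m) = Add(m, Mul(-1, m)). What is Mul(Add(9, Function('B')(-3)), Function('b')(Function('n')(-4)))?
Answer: Rational(21024, 19) ≈ 1106.5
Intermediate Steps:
Function('B')(m) = 0
Function('b')(V) = Mul(V, Add(6, Mul(2, V, Pow(Add(3, V), -1)))) (Function('b')(V) = Mul(V, Add(Mul(Add(V, V), Pow(Add(V, 3), -1)), 6)) = Mul(V, Add(Mul(Mul(2, V), Pow(Add(3, V), -1)), 6)) = Mul(V, Add(Mul(2, V, Pow(Add(3, V), -1)), 6)) = Mul(V, Add(6, Mul(2, V, Pow(Add(3, V), -1)))))
Mul(Add(9, Function('B')(-3)), Function('b')(Function('n')(-4))) = Mul(Add(9, 0), Mul(2, Pow(-4, 2), Pow(Add(3, Pow(-4, 2)), -1), Add(9, Mul(4, Pow(-4, 2))))) = Mul(9, Mul(2, 16, Pow(Add(3, 16), -1), Add(9, Mul(4, 16)))) = Mul(9, Mul(2, 16, Pow(19, -1), Add(9, 64))) = Mul(9, Mul(2, 16, Rational(1, 19), 73)) = Mul(9, Rational(2336, 19)) = Rational(21024, 19)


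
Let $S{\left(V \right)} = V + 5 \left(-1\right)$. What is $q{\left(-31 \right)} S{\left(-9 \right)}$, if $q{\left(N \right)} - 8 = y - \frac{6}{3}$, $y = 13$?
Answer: $-266$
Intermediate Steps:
$q{\left(N \right)} = 19$ ($q{\left(N \right)} = 8 + \left(13 - \frac{6}{3}\right) = 8 + \left(13 - 2\right) = 8 + 11 = 19$)
$S{\left(V \right)} = -5 + V$ ($S{\left(V \right)} = V - 5 = -5 + V$)
$q{\left(-31 \right)} S{\left(-9 \right)} = 19 \left(-5 - 9\right) = 19 \left(-14\right) = -266$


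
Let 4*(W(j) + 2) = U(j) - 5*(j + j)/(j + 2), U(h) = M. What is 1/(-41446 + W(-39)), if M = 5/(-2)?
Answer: -296/12269573 ≈ -2.4125e-5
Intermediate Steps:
M = -5/2 (M = 5*(-1/2) = -5/2 ≈ -2.5000)
U(h) = -5/2
W(j) = -21/8 - 5*j/(2*(2 + j)) (W(j) = -2 + (-5/2 - 5*(j + j)/(j + 2))/4 = -2 + (-5/2 - 5*2*j/(2 + j))/4 = -2 + (-5/2 - 10*j/(2 + j))/4 = -2 + (-5/8 - 5*j/(2*(2 + j))) = -21/8 - 5*j/(2*(2 + j)))
1/(-41446 + W(-39)) = 1/(-41446 + (-42 - 41*(-39))/(8*(2 - 39))) = 1/(-41446 + (1/8)*(-42 + 1599)/(-37)) = 1/(-41446 + (1/8)*(-1/37)*1557) = 1/(-41446 - 1557/296) = 1/(-12269573/296) = -296/12269573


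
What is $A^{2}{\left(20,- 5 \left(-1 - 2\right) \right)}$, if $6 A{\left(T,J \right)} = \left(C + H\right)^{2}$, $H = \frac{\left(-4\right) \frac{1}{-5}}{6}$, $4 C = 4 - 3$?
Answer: $\frac{279841}{466560000} \approx 0.0005998$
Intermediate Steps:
$C = \frac{1}{4}$ ($C = \frac{4 - 3}{4} = \frac{1}{4} \cdot 1 = \frac{1}{4} \approx 0.25$)
$H = \frac{2}{15}$ ($H = \left(-4\right) \left(- \frac{1}{5}\right) \frac{1}{6} = \frac{4}{5} \cdot \frac{1}{6} = \frac{2}{15} \approx 0.13333$)
$A{\left(T,J \right)} = \frac{529}{21600}$ ($A{\left(T,J \right)} = \frac{\left(\frac{1}{4} + \frac{2}{15}\right)^{2}}{6} = \frac{\left(\frac{23}{60}\right)^{2}}{6} = \frac{1}{6} \cdot \frac{529}{3600} = \frac{529}{21600}$)
$A^{2}{\left(20,- 5 \left(-1 - 2\right) \right)} = \left(\frac{529}{21600}\right)^{2} = \frac{279841}{466560000}$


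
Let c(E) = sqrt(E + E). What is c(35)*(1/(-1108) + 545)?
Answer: 603859*sqrt(70)/1108 ≈ 4559.8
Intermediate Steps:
c(E) = sqrt(2)*sqrt(E) (c(E) = sqrt(2*E) = sqrt(2)*sqrt(E))
c(35)*(1/(-1108) + 545) = (sqrt(2)*sqrt(35))*(1/(-1108) + 545) = sqrt(70)*(-1/1108 + 545) = sqrt(70)*(603859/1108) = 603859*sqrt(70)/1108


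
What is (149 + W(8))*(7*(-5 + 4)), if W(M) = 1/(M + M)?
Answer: -16695/16 ≈ -1043.4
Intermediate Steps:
W(M) = 1/(2*M)
(149 + W(8))*(7*(-5 + 4)) = (149 + (½)/8)*(7*(-5 + 4)) = (149 + (½)*(⅛))*(7*(-1)) = (149 + 1/16)*(-7) = (2385/16)*(-7) = -16695/16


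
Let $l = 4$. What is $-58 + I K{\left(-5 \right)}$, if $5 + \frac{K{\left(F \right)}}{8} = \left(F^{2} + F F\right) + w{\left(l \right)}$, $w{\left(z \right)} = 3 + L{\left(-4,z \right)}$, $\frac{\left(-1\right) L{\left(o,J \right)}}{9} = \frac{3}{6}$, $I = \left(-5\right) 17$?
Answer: $-29638$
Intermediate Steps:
$I = -85$
$L{\left(o,J \right)} = - \frac{9}{2}$ ($L{\left(o,J \right)} = - 9 \cdot \frac{3}{6} = - 9 \cdot 3 \cdot \frac{1}{6} = \left(-9\right) \frac{1}{2} = - \frac{9}{2}$)
$w{\left(z \right)} = - \frac{3}{2}$ ($w{\left(z \right)} = 3 - \frac{9}{2} = - \frac{3}{2}$)
$K{\left(F \right)} = -52 + 16 F^{2}$ ($K{\left(F \right)} = -40 + 8 \left(\left(F^{2} + F F\right) - \frac{3}{2}\right) = -40 + 8 \left(\left(F^{2} + F^{2}\right) - \frac{3}{2}\right) = -40 + 8 \left(2 F^{2} - \frac{3}{2}\right) = -40 + 8 \left(- \frac{3}{2} + 2 F^{2}\right) = -40 + \left(-12 + 16 F^{2}\right) = -52 + 16 F^{2}$)
$-58 + I K{\left(-5 \right)} = -58 - 85 \left(-52 + 16 \left(-5\right)^{2}\right) = -58 - 85 \left(-52 + 16 \cdot 25\right) = -58 - 85 \left(-52 + 400\right) = -58 - 29580 = -29638$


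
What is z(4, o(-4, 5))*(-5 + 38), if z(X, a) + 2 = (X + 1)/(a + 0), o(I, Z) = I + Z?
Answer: 99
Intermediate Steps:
z(X, a) = -2 + (1 + X)/a (z(X, a) = -2 + (X + 1)/(a + 0) = -2 + (1 + X)/a)
z(4, o(-4, 5))*(-5 + 38) = ((1 + 4 - 2*(-4 + 5))/(-4 + 5))*(-5 + 38) = ((1 + 4 - 2*1)/1)*33 = (1*(1 + 4 - 2))*33 = (1*3)*33 = 3*33 = 99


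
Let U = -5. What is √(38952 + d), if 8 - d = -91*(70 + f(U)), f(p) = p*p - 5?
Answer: 5*√1886 ≈ 217.14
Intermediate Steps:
f(p) = -5 + p² (f(p) = p² - 5 = -5 + p²)
d = 8198 (d = 8 - (-91)*(70 + (-5 + (-5)²)) = 8 - (-91)*(70 + (-5 + 25)) = 8 - (-91)*(70 + 20) = 8 - (-91)*90 = 8 - 1*(-8190) = 8 + 8190 = 8198)
√(38952 + d) = √(38952 + 8198) = √47150 = 5*√1886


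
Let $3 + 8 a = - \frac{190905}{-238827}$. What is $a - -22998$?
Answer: $\frac{1830825883}{79609} \approx 22998.0$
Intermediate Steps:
$a = - \frac{21899}{79609}$ ($a = - \frac{3}{8} + \frac{\left(-190905\right) \frac{1}{-238827}}{8} = - \frac{3}{8} + \frac{\left(-190905\right) \left(- \frac{1}{238827}\right)}{8} = - \frac{3}{8} + \frac{1}{8} \cdot \frac{63635}{79609} = - \frac{3}{8} + \frac{63635}{636872} = - \frac{21899}{79609} \approx -0.27508$)
$a - -22998 = - \frac{21899}{79609} - -22998 = - \frac{21899}{79609} + 22998 = \frac{1830825883}{79609}$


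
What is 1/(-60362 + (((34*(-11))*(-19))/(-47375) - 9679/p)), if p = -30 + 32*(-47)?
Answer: -72673250/4386255074479 ≈ -1.6568e-5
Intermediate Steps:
p = -1534 (p = -30 - 1504 = -1534)
1/(-60362 + (((34*(-11))*(-19))/(-47375) - 9679/p)) = 1/(-60362 + (((34*(-11))*(-19))/(-47375) - 9679/(-1534))) = 1/(-60362 + (-374*(-19)*(-1/47375) - 9679*(-1/1534))) = 1/(-60362 + (7106*(-1/47375) + 9679/1534)) = 1/(-60362 + (-7106/47375 + 9679/1534)) = 1/(-60362 + 447642021/72673250) = 1/(-4386255074479/72673250) = -72673250/4386255074479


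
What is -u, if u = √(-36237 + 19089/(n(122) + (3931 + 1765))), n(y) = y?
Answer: -I*√1226479646586/5818 ≈ -190.35*I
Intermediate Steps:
u = I*√1226479646586/5818 (u = √(-36237 + 19089/(122 + (3931 + 1765))) = √(-36237 + 19089/(122 + 5696)) = √(-36237 + 19089/5818) = √(-210807777/5818) = I*√1226479646586/5818 ≈ 190.35*I)
-u = -I*√1226479646586/5818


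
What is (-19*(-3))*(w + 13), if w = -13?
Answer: 0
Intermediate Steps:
(-19*(-3))*(w + 13) = (-19*(-3))*(-13 + 13) = 57*0 = 0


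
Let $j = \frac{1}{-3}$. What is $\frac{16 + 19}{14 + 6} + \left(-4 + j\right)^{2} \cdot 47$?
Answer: $\frac{31835}{36} \approx 884.31$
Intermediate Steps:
$j = - \frac{1}{3} \approx -0.33333$
$\frac{16 + 19}{14 + 6} + \left(-4 + j\right)^{2} \cdot 47 = \frac{16 + 19}{14 + 6} + \left(-4 - \frac{1}{3}\right)^{2} \cdot 47 = \frac{35}{20} + \left(- \frac{13}{3}\right)^{2} \cdot 47 = 35 \cdot \frac{1}{20} + \frac{169}{9} \cdot 47 = \frac{7}{4} + \frac{7943}{9} = \frac{31835}{36}$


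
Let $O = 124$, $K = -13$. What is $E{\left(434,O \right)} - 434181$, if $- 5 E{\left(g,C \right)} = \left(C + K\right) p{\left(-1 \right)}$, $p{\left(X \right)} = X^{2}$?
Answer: $- \frac{2171016}{5} \approx -4.342 \cdot 10^{5}$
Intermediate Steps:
$E{\left(g,C \right)} = \frac{13}{5} - \frac{C}{5}$ ($E{\left(g,C \right)} = - \frac{\left(C - 13\right) \left(-1\right)^{2}}{5} = - \frac{\left(-13 + C\right) 1}{5} = - \frac{-13 + C}{5} = \frac{13}{5} - \frac{C}{5}$)
$E{\left(434,O \right)} - 434181 = \left(\frac{13}{5} - \frac{124}{5}\right) - 434181 = - \frac{111}{5} - 434181 = - \frac{2171016}{5}$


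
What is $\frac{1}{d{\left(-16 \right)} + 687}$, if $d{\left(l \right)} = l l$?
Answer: $\frac{1}{943} \approx 0.0010604$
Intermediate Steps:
$d{\left(l \right)} = l^{2}$
$\frac{1}{d{\left(-16 \right)} + 687} = \frac{1}{\left(-16\right)^{2} + 687} = \frac{1}{256 + 687} = \frac{1}{943}$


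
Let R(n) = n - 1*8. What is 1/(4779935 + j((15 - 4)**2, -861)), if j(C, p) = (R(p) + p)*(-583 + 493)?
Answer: 1/4935635 ≈ 2.0261e-7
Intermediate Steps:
R(n) = -8 + n (R(n) = n - 8 = -8 + n)
j(C, p) = 720 - 180*p (j(C, p) = ((-8 + p) + p)*(-583 + 493) = (-8 + 2*p)*(-90) = 720 - 180*p)
1/(4779935 + j((15 - 4)**2, -861)) = 1/(4779935 + (720 - 180*(-861))) = 1/(4779935 + (720 + 154980)) = 1/(4779935 + 155700) = 1/4935635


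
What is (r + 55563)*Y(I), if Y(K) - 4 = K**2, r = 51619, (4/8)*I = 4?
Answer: 7288376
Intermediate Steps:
I = 8 (I = 2*4 = 8)
Y(K) = 4 + K**2
(r + 55563)*Y(I) = (51619 + 55563)*(4 + 8**2) = 107182*(4 + 64) = 107182*68 = 7288376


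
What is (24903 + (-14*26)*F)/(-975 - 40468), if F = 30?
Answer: -13983/41443 ≈ -0.33740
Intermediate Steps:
(24903 + (-14*26)*F)/(-975 - 40468) = (24903 - 14*26*30)/(-975 - 40468) = (24903 - 364*30)/(-41443) = (24903 - 10920)*(-1/41443) = 13983*(-1/41443) = -13983/41443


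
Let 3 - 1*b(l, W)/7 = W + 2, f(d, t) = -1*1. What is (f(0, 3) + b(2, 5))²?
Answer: 841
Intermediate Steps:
f(d, t) = -1
b(l, W) = 7 - 7*W (b(l, W) = 21 - 7*(W + 2) = 21 - 7*(2 + W) = 21 + (-14 - 7*W) = 7 - 7*W)
(f(0, 3) + b(2, 5))² = (-1 + (7 - 7*5))² = (-1 + (7 - 35))² = (-1 - 28)² = (-29)² = 841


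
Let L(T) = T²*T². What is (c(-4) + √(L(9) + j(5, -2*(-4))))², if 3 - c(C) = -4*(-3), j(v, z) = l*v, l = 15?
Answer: 6717 - 36*√1659 ≈ 5250.7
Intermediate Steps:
j(v, z) = 15*v
c(C) = -9 (c(C) = 3 - (-4)*(-3) = 3 - 1*12 = 3 - 12 = -9)
L(T) = T⁴
(c(-4) + √(L(9) + j(5, -2*(-4))))² = (-9 + √(9⁴ + 15*5))² = (-9 + √(6561 + 75))² = (-9 + √6636)² = (-9 + 2*√1659)²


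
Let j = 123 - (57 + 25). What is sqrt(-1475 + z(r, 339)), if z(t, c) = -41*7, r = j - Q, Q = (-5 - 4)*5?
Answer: I*sqrt(1762) ≈ 41.976*I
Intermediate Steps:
j = 41 (j = 123 - 1*82 = 123 - 82 = 41)
Q = -45 (Q = -9*5 = -45)
r = 86 (r = 41 - 1*(-45) = 41 + 45 = 86)
z(t, c) = -287
sqrt(-1475 + z(r, 339)) = sqrt(-1475 - 287) = sqrt(-1762) = I*sqrt(1762)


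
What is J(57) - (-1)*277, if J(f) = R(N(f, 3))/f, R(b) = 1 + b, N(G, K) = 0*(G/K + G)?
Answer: 15790/57 ≈ 277.02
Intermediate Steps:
N(G, K) = 0 (N(G, K) = 0*(G + G/K) = 0)
J(f) = 1/f (J(f) = (1 + 0)/f = 1/f)
J(57) - (-1)*277 = 1/57 - (-1)*277 = 1/57 - 1*(-277) = 1/57 + 277 = 15790/57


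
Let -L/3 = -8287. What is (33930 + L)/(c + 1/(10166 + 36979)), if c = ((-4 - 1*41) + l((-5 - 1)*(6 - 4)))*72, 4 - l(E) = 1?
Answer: -2771701695/142566479 ≈ -19.441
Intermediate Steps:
L = 24861 (L = -3*(-8287) = 24861)
l(E) = 3 (l(E) = 4 - 1*1 = 4 - 1 = 3)
c = -3024 (c = ((-4 - 1*41) + 3)*72 = ((-4 - 41) + 3)*72 = (-45 + 3)*72 = -42*72 = -3024)
(33930 + L)/(c + 1/(10166 + 36979)) = (33930 + 24861)/(-3024 + 1/(10166 + 36979)) = 58791/(-3024 + 1/47145) = 58791/(-142566479/47145) = 58791*(-47145/142566479) = -2771701695/142566479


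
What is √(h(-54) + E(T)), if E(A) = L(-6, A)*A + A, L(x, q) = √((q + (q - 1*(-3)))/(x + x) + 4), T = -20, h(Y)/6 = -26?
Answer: √(-1584 - 30*√255)/3 ≈ 15.14*I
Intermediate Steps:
h(Y) = -156 (h(Y) = 6*(-26) = -156)
L(x, q) = √(4 + (3 + 2*q)/(2*x)) (L(x, q) = √((q + (q + 3))/((2*x)) + 4) = √((q + (3 + q))*(1/(2*x)) + 4) = √((3 + 2*q)*(1/(2*x)) + 4) = √((3 + 2*q)/(2*x) + 4) = √(4 + (3 + 2*q)/(2*x)))
E(A) = A + A*√2*√(15/2 - A/3)/2 (E(A) = (√2*√((3 + 2*A + 8*(-6))/(-6))/2)*A + A = (√2*√(-(3 + 2*A - 48)/6)/2)*A + A = (√2*√(-(-45 + 2*A)/6)/2)*A + A = (√2*√(15/2 - A/3)/2)*A + A = A*√2*√(15/2 - A/3)/2 + A = A + A*√2*√(15/2 - A/3)/2)
√(h(-54) + E(T)) = √(-156 + (⅙)*(-20)*(6 + √(135 - 6*(-20)))) = √(-156 + (⅙)*(-20)*(6 + √(135 + 120))) = √(-156 + (⅙)*(-20)*(6 + √255)) = √(-156 + (-20 - 10*√255/3)) = √(-176 - 10*√255/3)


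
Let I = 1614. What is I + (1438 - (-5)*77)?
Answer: 3437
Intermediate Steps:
I + (1438 - (-5)*77) = 1614 + (1438 - (-5)*77) = 1614 + (1438 - 1*(-385)) = 1614 + (1438 + 385) = 1614 + 1823 = 3437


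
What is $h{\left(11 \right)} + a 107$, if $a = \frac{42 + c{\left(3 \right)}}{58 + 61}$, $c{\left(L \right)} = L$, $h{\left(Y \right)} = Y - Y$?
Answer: $\frac{4815}{119} \approx 40.462$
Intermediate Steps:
$h{\left(Y \right)} = 0$
$a = \frac{45}{119}$ ($a = \frac{42 + 3}{58 + 61} = \frac{45}{119} \approx 0.37815$)
$h{\left(11 \right)} + a 107 = 0 + \frac{45}{119} \cdot 107 = 0 + \frac{4815}{119} = \frac{4815}{119}$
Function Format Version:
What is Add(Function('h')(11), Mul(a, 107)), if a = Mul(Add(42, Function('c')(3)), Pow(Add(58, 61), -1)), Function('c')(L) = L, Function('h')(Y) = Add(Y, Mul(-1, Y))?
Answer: Rational(4815, 119) ≈ 40.462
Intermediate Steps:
Function('h')(Y) = 0
a = Rational(45, 119) (a = Mul(Add(42, 3), Pow(Add(58, 61), -1)) = Mul(45, Pow(119, -1)) = Mul(45, Rational(1, 119)) = Rational(45, 119) ≈ 0.37815)
Add(Function('h')(11), Mul(a, 107)) = Add(0, Mul(Rational(45, 119), 107)) = Add(0, Rational(4815, 119)) = Rational(4815, 119)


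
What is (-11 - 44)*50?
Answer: -2750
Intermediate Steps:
(-11 - 44)*50 = -55*50 = -2750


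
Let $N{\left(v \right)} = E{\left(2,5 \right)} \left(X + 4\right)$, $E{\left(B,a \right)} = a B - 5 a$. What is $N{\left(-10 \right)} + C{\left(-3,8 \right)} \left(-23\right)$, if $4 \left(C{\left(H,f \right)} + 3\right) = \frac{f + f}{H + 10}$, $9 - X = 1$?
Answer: $- \frac{869}{7} \approx -124.14$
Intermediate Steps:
$X = 8$ ($X = 9 - 1 = 8$)
$E{\left(B,a \right)} = - 5 a + B a$ ($E{\left(B,a \right)} = B a - 5 a = - 5 a + B a$)
$C{\left(H,f \right)} = -3 + \frac{f}{2 \left(10 + H\right)}$ ($C{\left(H,f \right)} = -3 + \frac{\left(f + f\right) \frac{1}{H + 10}}{4} = -3 + \frac{2 f \frac{1}{10 + H}}{4} = -3 + \frac{f}{2 \left(10 + H\right)}$)
$N{\left(v \right)} = -180$ ($N{\left(v \right)} = 5 \left(-5 + 2\right) \left(8 + 4\right) = 5 \left(-3\right) 12 = \left(-15\right) 12 = -180$)
$N{\left(-10 \right)} + C{\left(-3,8 \right)} \left(-23\right) = -180 + \frac{-60 + 8 - -18}{2 \left(10 - 3\right)} \left(-23\right) = -180 + \frac{-60 + 8 + 18}{2 \cdot 7} \left(-23\right) = -180 + \frac{1}{2} \cdot \frac{1}{7} \left(-34\right) \left(-23\right) = -180 - - \frac{391}{7} = -180 + \frac{391}{7} = - \frac{869}{7}$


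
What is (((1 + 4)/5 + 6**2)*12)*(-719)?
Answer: -319236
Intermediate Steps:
(((1 + 4)/5 + 6**2)*12)*(-719) = ((5*(1/5) + 36)*12)*(-719) = ((1 + 36)*12)*(-719) = (37*12)*(-719) = 444*(-719) = -319236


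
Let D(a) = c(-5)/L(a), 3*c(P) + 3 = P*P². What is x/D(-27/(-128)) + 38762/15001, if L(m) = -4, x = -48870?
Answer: -1099028113/240016 ≈ -4579.0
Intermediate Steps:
c(P) = -1 + P³/3 (c(P) = -1 + (P*P²)/3 = -1 + P³/3)
D(a) = 32/3 (D(a) = (-1 + (⅓)*(-5)³)/(-4) = (-1 + (⅓)*(-125))*(-¼) = (-1 - 125/3)*(-¼) = -128/3*(-¼) = 32/3)
x/D(-27/(-128)) + 38762/15001 = -48870/32/3 + 38762/15001 = -48870*3/32 + 38762*(1/15001) = -73305/16 + 38762/15001 = -1099028113/240016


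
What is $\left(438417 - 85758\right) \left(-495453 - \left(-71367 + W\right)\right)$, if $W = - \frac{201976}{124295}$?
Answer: $- \frac{18589208645600646}{124295} \approx -1.4956 \cdot 10^{11}$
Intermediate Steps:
$W = - \frac{201976}{124295}$ ($W = \left(-201976\right) \frac{1}{124295} = - \frac{201976}{124295} \approx -1.625$)
$\left(438417 - 85758\right) \left(-495453 - \left(-71367 + W\right)\right) = \left(438417 - 85758\right) \left(-495453 + \left(71367 - - \frac{201976}{124295}\right)\right) = 352659 \left(-495453 + \left(71367 + \frac{201976}{124295}\right)\right) = 352659 \left(-495453 + \frac{8870763241}{124295}\right) = 352659 \left(- \frac{52711567394}{124295}\right) = - \frac{18589208645600646}{124295}$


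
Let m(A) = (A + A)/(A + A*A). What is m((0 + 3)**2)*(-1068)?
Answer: -1068/5 ≈ -213.60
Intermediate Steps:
m(A) = 2*A/(A + A**2) (m(A) = (2*A)/(A + A**2) = 2*A/(A + A**2))
m((0 + 3)**2)*(-1068) = (2/(1 + (0 + 3)**2))*(-1068) = (2/(1 + 3**2))*(-1068) = (2/(1 + 9))*(-1068) = (2/10)*(-1068) = (2*(1/10))*(-1068) = (1/5)*(-1068) = -1068/5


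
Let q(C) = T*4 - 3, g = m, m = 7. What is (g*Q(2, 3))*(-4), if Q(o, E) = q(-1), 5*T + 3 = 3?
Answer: 84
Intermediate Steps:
T = 0 (T = -⅗ + (⅕)*3 = -⅗ + ⅗ = 0)
g = 7
q(C) = -3 (q(C) = 0*4 - 3 = 0 - 3 = -3)
Q(o, E) = -3
(g*Q(2, 3))*(-4) = (7*(-3))*(-4) = -21*(-4) = 84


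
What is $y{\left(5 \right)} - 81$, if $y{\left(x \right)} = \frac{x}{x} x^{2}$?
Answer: $-56$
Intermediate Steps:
$y{\left(x \right)} = x^{2}$ ($y{\left(x \right)} = 1 x^{2} = x^{2}$)
$y{\left(5 \right)} - 81 = 5^{2} - 81 = 25 - 81 = -56$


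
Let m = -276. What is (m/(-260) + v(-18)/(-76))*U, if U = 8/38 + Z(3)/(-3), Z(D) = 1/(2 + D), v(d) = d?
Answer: 43829/234650 ≈ 0.18678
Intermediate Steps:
U = 41/285 (U = 8/38 + 1/((2 + 3)*(-3)) = 8*(1/38) - 1/3/5 = 4/19 + (1/5)*(-1/3) = 4/19 - 1/15 = 41/285 ≈ 0.14386)
(m/(-260) + v(-18)/(-76))*U = (-276/(-260) - 18/(-76))*(41/285) = (-276*(-1/260) - 18*(-1/76))*(41/285) = (69/65 + 9/38)*(41/285) = (3207/2470)*(41/285) = 43829/234650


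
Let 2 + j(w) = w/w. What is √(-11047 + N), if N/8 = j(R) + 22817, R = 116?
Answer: √171481 ≈ 414.10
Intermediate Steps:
j(w) = -1 (j(w) = -2 + w/w = -2 + 1 = -1)
N = 182528 (N = 8*(-1 + 22817) = 8*22816 = 182528)
√(-11047 + N) = √(-11047 + 182528) = √171481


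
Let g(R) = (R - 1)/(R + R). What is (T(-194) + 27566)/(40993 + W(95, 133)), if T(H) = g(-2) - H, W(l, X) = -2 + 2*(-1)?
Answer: 111043/163956 ≈ 0.67727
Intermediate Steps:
g(R) = (-1 + R)/(2*R) (g(R) = (-1 + R)/((2*R)) = (-1 + R)*(1/(2*R)) = (-1 + R)/(2*R))
W(l, X) = -4 (W(l, X) = -2 - 2 = -4)
T(H) = ¾ - H (T(H) = (½)*(-1 - 2)/(-2) - H = (½)*(-½)*(-3) - H = ¾ - H)
(T(-194) + 27566)/(40993 + W(95, 133)) = ((¾ - 1*(-194)) + 27566)/(40993 - 4) = ((¾ + 194) + 27566)/40989 = (779/4 + 27566)*(1/40989) = (111043/4)*(1/40989) = 111043/163956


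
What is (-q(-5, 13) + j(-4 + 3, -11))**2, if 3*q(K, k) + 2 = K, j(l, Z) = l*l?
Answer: 100/9 ≈ 11.111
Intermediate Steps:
j(l, Z) = l**2
q(K, k) = -2/3 + K/3
(-q(-5, 13) + j(-4 + 3, -11))**2 = (-(-2/3 + (1/3)*(-5)) + (-4 + 3)**2)**2 = (-(-2/3 - 5/3) + (-1)**2)**2 = (-1*(-7/3) + 1)**2 = (7/3 + 1)**2 = (10/3)**2 = 100/9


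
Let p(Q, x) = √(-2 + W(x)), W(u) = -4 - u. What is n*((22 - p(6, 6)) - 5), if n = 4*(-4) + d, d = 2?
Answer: -238 + 28*I*√3 ≈ -238.0 + 48.497*I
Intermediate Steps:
p(Q, x) = √(-6 - x) (p(Q, x) = √(-2 + (-4 - x)) = √(-6 - x))
n = -14 (n = 4*(-4) + 2 = -16 + 2 = -14)
n*((22 - p(6, 6)) - 5) = -14*((22 - √(-6 - 1*6)) - 5) = -14*((22 - √(-6 - 6)) - 5) = -14*((22 - √(-12)) - 5) = -14*((22 - 2*I*√3) - 5) = -14*(17 - 2*I*√3) = -238 + 28*I*√3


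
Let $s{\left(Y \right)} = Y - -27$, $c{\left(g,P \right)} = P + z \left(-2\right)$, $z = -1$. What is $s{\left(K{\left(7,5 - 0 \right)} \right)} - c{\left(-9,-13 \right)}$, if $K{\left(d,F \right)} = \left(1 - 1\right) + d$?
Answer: $45$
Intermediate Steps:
$c{\left(g,P \right)} = 2 + P$ ($c{\left(g,P \right)} = P - -2 = P + 2 = 2 + P$)
$K{\left(d,F \right)} = d$ ($K{\left(d,F \right)} = 0 + d = d$)
$s{\left(Y \right)} = 27 + Y$ ($s{\left(Y \right)} = Y + 27 = 27 + Y$)
$s{\left(K{\left(7,5 - 0 \right)} \right)} - c{\left(-9,-13 \right)} = \left(27 + 7\right) - \left(2 - 13\right) = 34 - -11 = 34 + 11 = 45$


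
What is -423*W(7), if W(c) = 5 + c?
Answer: -5076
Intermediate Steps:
-423*W(7) = -423*(5 + 7) = -423*12 = -5076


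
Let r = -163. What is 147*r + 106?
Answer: -23855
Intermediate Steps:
147*r + 106 = 147*(-163) + 106 = -23961 + 106 = -23855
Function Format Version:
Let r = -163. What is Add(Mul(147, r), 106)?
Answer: -23855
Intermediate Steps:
Add(Mul(147, r), 106) = Add(Mul(147, -163), 106) = Add(-23961, 106) = -23855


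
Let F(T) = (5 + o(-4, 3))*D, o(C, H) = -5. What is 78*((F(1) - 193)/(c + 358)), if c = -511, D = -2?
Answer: 5018/51 ≈ 98.392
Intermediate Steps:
F(T) = 0 (F(T) = (5 - 5)*(-2) = 0*(-2) = 0)
78*((F(1) - 193)/(c + 358)) = 78*((0 - 193)/(-511 + 358)) = 78*(-193/(-153)) = 78*(-193*(-1/153)) = 78*(193/153) = 5018/51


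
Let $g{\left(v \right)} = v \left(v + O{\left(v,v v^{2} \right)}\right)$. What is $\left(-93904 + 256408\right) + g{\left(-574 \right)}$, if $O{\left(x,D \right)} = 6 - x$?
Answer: $159060$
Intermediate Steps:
$g{\left(v \right)} = 6 v$ ($g{\left(v \right)} = v \left(v - \left(-6 + v\right)\right) = v 6 = 6 v$)
$\left(-93904 + 256408\right) + g{\left(-574 \right)} = \left(-93904 + 256408\right) + 6 \left(-574\right) = 162504 - 3444 = 159060$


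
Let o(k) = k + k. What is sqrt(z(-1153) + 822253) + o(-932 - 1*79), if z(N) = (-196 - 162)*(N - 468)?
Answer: -2022 + sqrt(1402571) ≈ -837.70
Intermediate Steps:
z(N) = 167544 - 358*N (z(N) = -358*(-468 + N) = 167544 - 358*N)
o(k) = 2*k
sqrt(z(-1153) + 822253) + o(-932 - 1*79) = sqrt((167544 - 358*(-1153)) + 822253) + 2*(-932 - 1*79) = sqrt((167544 + 412774) + 822253) + 2*(-932 - 79) = sqrt(580318 + 822253) + 2*(-1011) = sqrt(1402571) - 2022 = -2022 + sqrt(1402571)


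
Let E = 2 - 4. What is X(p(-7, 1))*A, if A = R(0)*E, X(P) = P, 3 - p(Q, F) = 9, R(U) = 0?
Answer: 0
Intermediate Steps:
p(Q, F) = -6 (p(Q, F) = 3 - 1*9 = 3 - 9 = -6)
E = -2
A = 0 (A = 0*(-2) = 0)
X(p(-7, 1))*A = -6*0 = 0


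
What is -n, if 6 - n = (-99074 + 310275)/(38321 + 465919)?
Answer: -2814239/504240 ≈ -5.5811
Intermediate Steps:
n = 2814239/504240 (n = 6 - (-99074 + 310275)/(38321 + 465919) = 6 - 211201/504240 = 2814239/504240 ≈ 5.5811)
-n = -1*2814239/504240 = -2814239/504240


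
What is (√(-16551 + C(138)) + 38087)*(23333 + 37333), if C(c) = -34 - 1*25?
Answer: 2310585942 + 60666*I*√16610 ≈ 2.3106e+9 + 7.8186e+6*I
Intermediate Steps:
C(c) = -59 (C(c) = -34 - 25 = -59)
(√(-16551 + C(138)) + 38087)*(23333 + 37333) = (√(-16551 - 59) + 38087)*(23333 + 37333) = (√(-16610) + 38087)*60666 = (I*√16610 + 38087)*60666 = (38087 + I*√16610)*60666 = 2310585942 + 60666*I*√16610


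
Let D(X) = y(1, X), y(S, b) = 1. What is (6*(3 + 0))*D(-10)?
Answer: 18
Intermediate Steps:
D(X) = 1
(6*(3 + 0))*D(-10) = (6*(3 + 0))*1 = (6*3)*1 = 18*1 = 18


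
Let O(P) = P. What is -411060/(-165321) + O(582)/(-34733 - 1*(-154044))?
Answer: 1260005038/505759329 ≈ 2.4913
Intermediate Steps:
-411060/(-165321) + O(582)/(-34733 - 1*(-154044)) = -411060/(-165321) + 582/(-34733 - 1*(-154044)) = -411060*(-1/165321) + 582/(-34733 + 154044) = 10540/4239 + 582/119311 = 1260005038/505759329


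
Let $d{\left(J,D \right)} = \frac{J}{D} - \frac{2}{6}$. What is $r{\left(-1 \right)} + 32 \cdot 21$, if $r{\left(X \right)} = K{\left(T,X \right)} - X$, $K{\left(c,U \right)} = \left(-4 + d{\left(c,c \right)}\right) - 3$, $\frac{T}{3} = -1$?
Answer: $\frac{2000}{3} \approx 666.67$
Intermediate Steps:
$T = -3$ ($T = 3 \left(-1\right) = -3$)
$d{\left(J,D \right)} = - \frac{1}{3} + \frac{J}{D}$ ($d{\left(J,D \right)} = \frac{J}{D} - \frac{1}{3} = - \frac{1}{3} + \frac{J}{D}$)
$K{\left(c,U \right)} = - \frac{19}{3}$ ($K{\left(c,U \right)} = \left(-4 + \frac{c - \frac{c}{3}}{c}\right) - 3 = \left(-4 + \frac{\frac{2}{3} c}{c}\right) - 3 = \left(-4 + \frac{2}{3}\right) - 3 = - \frac{10}{3} - 3 = - \frac{19}{3}$)
$r{\left(X \right)} = - \frac{19}{3} - X$
$r{\left(-1 \right)} + 32 \cdot 21 = \left(- \frac{19}{3} - -1\right) + 32 \cdot 21 = \left(- \frac{19}{3} + 1\right) + 672 = - \frac{16}{3} + 672 = \frac{2000}{3}$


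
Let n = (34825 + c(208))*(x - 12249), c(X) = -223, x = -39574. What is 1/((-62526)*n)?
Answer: 1/112120338040596 ≈ 8.9190e-15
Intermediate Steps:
n = -1793179446 (n = (34825 - 223)*(-39574 - 12249) = 34602*(-51823) = -1793179446)
1/((-62526)*n) = 1/(-62526*(-1793179446)) = -1/62526*(-1/1793179446) = 1/112120338040596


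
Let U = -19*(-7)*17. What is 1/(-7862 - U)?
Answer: -1/10123 ≈ -9.8785e-5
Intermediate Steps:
U = 2261 (U = 133*17 = 2261)
1/(-7862 - U) = 1/(-7862 - 1*2261) = 1/(-7862 - 2261) = 1/(-10123) = -1/10123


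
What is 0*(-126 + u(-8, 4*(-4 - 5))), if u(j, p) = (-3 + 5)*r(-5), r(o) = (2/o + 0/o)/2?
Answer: 0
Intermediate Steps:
r(o) = 1/o (r(o) = (2/o + 0)*(1/2) = (2/o)*(1/2) = 1/o)
u(j, p) = -2/5 (u(j, p) = (-3 + 5)/(-5) = 2*(-1/5) = -2/5)
0*(-126 + u(-8, 4*(-4 - 5))) = 0*(-126 - 2/5) = 0*(-632/5) = 0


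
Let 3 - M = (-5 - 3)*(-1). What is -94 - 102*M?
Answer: 416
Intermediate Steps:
M = -5 (M = 3 - (-5 - 3)*(-1) = 3 - (-8)*(-1) = 3 - 1*8 = 3 - 8 = -5)
-94 - 102*M = -94 - 102*(-5) = -94 + 510 = 416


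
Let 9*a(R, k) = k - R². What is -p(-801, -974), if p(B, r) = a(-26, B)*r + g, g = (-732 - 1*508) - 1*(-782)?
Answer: -1434476/9 ≈ -1.5939e+5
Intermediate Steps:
a(R, k) = -R²/9 + k/9 (a(R, k) = (k - R²)/9 = -R²/9 + k/9)
g = -458 (g = (-732 - 508) + 782 = -1240 + 782 = -458)
p(B, r) = -458 + r*(-676/9 + B/9) (p(B, r) = (-⅑*(-26)² + B/9)*r - 458 = (-⅑*676 + B/9)*r - 458 = (-676/9 + B/9)*r - 458 = r*(-676/9 + B/9) - 458 = -458 + r*(-676/9 + B/9))
-p(-801, -974) = -(-458 + (⅑)*(-974)*(-676 - 801)) = -(-458 + (⅑)*(-974)*(-1477)) = -(-458 + 1438598/9) = -1*1434476/9 = -1434476/9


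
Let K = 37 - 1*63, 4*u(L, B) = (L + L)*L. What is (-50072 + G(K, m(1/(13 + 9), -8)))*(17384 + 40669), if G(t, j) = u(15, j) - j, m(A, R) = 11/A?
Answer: -5828695359/2 ≈ -2.9143e+9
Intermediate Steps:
u(L, B) = L**2/2 (u(L, B) = ((L + L)*L)/4 = ((2*L)*L)/4 = (2*L**2)/4 = L**2/2)
K = -26 (K = 37 - 63 = -26)
G(t, j) = 225/2 - j (G(t, j) = (1/2)*15**2 - j = (1/2)*225 - j = 225/2 - j)
(-50072 + G(K, m(1/(13 + 9), -8)))*(17384 + 40669) = (-50072 + (225/2 - 11/(1/(13 + 9))))*(17384 + 40669) = (-50072 + (225/2 - 11/(1/22)))*58053 = (-50072 + (225/2 - 11/1/22))*58053 = (-50072 + (225/2 - 11*22))*58053 = (-50072 + (225/2 - 1*242))*58053 = (-50072 + (225/2 - 242))*58053 = (-50072 - 259/2)*58053 = -100403/2*58053 = -5828695359/2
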